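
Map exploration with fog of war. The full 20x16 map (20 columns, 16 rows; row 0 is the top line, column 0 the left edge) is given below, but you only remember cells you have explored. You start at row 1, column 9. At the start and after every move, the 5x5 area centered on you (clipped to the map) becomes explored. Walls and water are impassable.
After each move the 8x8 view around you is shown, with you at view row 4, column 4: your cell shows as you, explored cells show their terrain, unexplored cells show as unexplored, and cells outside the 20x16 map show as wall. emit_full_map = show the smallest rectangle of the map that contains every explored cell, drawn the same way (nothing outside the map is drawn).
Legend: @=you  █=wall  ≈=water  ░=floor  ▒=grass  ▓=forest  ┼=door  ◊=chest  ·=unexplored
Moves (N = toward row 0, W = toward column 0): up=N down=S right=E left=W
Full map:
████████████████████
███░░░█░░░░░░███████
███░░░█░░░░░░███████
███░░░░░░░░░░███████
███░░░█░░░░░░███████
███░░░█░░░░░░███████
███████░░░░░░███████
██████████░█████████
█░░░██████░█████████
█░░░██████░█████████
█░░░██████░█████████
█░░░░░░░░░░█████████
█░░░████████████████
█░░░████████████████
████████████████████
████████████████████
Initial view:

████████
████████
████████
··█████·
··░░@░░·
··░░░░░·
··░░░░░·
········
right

████████
████████
████████
·██████·
·░░░@░░·
·░░░░░░·
·░░░░░░·
········

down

████████
████████
·██████·
·░░░░░░·
·░░░@░░·
·░░░░░░·
··░░░░░·
········

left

████████
████████
··██████
··░░░░░░
··░░@░░░
··░░░░░░
··░░░░░░
········

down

████████
··██████
··░░░░░░
··░░░░░░
··░░@░░░
··░░░░░░
··░░░░░·
········

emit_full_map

██████
░░░░░░
░░░░░░
░░@░░░
░░░░░░
░░░░░·

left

████████
···█████
··█░░░░░
··█░░░░░
··░░@░░░
··█░░░░░
··█░░░░░
········

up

████████
████████
··██████
··█░░░░░
··█░@░░░
··░░░░░░
··█░░░░░
··█░░░░░

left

████████
████████
··██████
··░█░░░░
··░█@░░░
··░░░░░░
··░█░░░░
···█░░░░

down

████████
··██████
··░█░░░░
··░█░░░░
··░░@░░░
··░█░░░░
··░█░░░░
········

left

████████
···█████
··░░█░░░
··░░█░░░
··░░@░░░
··░░█░░░
··░░█░░░
········

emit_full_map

·████████
░░█░░░░░░
░░█░░░░░░
░░@░░░░░░
░░█░░░░░░
░░█░░░░░·


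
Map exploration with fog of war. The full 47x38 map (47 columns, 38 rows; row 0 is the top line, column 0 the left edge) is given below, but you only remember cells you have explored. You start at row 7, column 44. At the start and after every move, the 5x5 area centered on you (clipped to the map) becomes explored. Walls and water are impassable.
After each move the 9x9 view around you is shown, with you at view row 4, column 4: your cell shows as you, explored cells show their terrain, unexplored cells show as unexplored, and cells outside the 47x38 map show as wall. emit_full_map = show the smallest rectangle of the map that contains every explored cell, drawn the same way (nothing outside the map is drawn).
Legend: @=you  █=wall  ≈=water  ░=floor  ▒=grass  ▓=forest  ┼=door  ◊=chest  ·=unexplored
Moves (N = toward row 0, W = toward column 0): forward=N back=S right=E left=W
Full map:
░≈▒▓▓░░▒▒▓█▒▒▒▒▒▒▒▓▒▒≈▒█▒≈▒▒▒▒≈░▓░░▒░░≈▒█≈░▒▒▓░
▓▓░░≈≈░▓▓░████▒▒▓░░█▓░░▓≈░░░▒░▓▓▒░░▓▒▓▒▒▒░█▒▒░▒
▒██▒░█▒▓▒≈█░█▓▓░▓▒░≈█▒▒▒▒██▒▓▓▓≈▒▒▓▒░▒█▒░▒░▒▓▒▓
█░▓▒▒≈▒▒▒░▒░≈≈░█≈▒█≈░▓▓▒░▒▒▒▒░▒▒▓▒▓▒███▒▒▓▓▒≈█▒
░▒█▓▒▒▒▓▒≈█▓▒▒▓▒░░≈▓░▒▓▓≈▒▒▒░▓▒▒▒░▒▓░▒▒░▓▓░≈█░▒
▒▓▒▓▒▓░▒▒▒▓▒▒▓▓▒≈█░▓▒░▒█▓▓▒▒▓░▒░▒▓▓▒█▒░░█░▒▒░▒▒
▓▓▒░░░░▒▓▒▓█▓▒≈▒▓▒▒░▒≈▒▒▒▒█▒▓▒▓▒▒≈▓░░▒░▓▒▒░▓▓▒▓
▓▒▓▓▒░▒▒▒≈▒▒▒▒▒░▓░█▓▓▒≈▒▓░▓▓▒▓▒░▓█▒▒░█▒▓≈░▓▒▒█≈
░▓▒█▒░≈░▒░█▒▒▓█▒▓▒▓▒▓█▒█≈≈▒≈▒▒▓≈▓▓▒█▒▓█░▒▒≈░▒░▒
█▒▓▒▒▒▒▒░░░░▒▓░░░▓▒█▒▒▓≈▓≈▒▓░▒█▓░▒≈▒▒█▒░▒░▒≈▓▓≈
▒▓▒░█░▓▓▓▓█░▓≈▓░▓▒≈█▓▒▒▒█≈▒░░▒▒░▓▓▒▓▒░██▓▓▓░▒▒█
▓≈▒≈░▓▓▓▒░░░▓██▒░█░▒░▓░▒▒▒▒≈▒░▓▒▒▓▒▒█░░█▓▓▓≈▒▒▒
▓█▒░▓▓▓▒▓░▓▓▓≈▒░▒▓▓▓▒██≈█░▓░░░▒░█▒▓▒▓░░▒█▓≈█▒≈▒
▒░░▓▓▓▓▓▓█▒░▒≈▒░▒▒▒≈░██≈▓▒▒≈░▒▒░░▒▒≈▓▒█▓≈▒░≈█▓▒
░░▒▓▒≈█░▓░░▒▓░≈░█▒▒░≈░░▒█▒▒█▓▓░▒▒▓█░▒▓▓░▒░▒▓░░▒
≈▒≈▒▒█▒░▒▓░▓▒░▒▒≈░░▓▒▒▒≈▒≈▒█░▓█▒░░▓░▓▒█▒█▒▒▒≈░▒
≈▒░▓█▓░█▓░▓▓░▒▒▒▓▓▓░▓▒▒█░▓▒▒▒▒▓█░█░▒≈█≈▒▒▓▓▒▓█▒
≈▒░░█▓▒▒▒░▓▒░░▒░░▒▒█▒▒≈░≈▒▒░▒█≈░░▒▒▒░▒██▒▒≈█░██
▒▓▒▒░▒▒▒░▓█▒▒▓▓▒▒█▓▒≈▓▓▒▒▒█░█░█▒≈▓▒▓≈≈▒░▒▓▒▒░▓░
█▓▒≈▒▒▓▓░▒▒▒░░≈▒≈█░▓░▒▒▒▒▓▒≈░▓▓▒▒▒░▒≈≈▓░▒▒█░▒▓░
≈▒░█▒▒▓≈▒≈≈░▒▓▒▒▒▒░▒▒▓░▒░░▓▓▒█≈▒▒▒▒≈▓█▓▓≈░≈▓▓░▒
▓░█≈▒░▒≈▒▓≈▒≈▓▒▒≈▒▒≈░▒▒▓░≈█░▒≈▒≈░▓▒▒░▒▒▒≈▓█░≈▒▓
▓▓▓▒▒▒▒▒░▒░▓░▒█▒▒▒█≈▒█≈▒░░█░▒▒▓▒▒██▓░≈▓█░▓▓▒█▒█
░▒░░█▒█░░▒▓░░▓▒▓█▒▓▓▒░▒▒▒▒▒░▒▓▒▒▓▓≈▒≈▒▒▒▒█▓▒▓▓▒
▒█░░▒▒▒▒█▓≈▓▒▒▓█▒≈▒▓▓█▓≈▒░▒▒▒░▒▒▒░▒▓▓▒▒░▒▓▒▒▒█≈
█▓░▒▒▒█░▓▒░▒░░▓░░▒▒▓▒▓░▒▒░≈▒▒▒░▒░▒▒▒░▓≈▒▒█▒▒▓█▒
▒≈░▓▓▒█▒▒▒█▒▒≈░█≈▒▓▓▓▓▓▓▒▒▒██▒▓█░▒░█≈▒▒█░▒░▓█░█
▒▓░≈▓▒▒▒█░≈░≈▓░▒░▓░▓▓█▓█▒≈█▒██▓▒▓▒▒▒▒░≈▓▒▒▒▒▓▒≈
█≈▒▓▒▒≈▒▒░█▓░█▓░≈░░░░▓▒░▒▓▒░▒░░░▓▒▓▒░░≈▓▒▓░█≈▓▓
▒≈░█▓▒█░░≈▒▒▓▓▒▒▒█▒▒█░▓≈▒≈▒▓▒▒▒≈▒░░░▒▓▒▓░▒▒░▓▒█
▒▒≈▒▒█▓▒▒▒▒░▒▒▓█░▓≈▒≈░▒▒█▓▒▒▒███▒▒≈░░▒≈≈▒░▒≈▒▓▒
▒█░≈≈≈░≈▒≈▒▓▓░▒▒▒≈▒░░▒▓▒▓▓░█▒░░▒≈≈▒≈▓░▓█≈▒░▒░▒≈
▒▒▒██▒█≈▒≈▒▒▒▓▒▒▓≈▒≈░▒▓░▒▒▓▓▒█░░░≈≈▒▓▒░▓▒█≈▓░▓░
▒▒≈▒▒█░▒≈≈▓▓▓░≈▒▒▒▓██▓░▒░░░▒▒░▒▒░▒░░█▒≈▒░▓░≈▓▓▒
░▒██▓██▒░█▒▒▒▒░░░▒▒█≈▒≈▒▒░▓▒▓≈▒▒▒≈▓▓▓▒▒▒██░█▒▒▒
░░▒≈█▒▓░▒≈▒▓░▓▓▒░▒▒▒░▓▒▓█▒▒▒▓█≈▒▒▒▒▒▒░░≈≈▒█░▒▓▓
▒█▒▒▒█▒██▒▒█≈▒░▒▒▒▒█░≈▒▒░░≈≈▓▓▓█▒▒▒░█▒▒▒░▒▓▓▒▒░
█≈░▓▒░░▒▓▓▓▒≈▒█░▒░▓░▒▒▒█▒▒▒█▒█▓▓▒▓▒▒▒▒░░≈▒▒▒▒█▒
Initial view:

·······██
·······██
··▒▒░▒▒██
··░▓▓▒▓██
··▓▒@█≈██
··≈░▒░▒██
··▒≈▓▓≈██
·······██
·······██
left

········█
········█
··░▒▒░▒▒█
··▒░▓▓▒▓█
··░▓@▒█≈█
··▒≈░▒░▒█
··░▒≈▓▓≈█
········█
········█

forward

········█
········█
··▓░≈█░·█
··░▒▒░▒▒█
··▒░@▓▒▓█
··░▓▒▒█≈█
··▒≈░▒░▒█
··░▒≈▓▓≈█
········█

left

·········
·········
··▓▓░≈█░·
··█░▒▒░▒▒
··▒▒@▓▓▒▓
··≈░▓▒▒█≈
··▒▒≈░▒░▒
···░▒≈▓▓≈
·········

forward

·········
·········
··▒▓▓▒≈··
··▓▓░≈█░·
··█░@▒░▒▒
··▒▒░▓▓▒▓
··≈░▓▒▒█≈
··▒▒≈░▒░▒
···░▒≈▓▓≈

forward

·········
·········
··░▒░▒▓··
··▒▓▓▒≈··
··▓▓@≈█░·
··█░▒▒░▒▒
··▒▒░▓▓▒▓
··≈░▓▒▒█≈
··▒▒≈░▒░▒

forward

█████████
·········
··▒░█▒▒··
··░▒░▒▓··
··▒▓@▒≈··
··▓▓░≈█░·
··█░▒▒░▒▒
··▒▒░▓▓▒▓
··≈░▓▒▒█≈

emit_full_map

▒░█▒▒··
░▒░▒▓··
▒▓@▒≈··
▓▓░≈█░·
█░▒▒░▒▒
▒▒░▓▓▒▓
≈░▓▒▒█≈
▒▒≈░▒░▒
·░▒≈▓▓≈

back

·········
··▒░█▒▒··
··░▒░▒▓··
··▒▓▓▒≈··
··▓▓@≈█░·
··█░▒▒░▒▒
··▒▒░▓▓▒▓
··≈░▓▒▒█≈
··▒▒≈░▒░▒

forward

█████████
·········
··▒░█▒▒··
··░▒░▒▓··
··▒▓@▒≈··
··▓▓░≈█░·
··█░▒▒░▒▒
··▒▒░▓▓▒▓
··≈░▓▒▒█≈

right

█████████
········█
·▒░█▒▒░·█
·░▒░▒▓▒·█
·▒▓▓@≈█·█
·▓▓░≈█░·█
·█░▒▒░▒▒█
·▒▒░▓▓▒▓█
·≈░▓▒▒█≈█

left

█████████
·········
··▒░█▒▒░·
··░▒░▒▓▒·
··▒▓@▒≈█·
··▓▓░≈█░·
··█░▒▒░▒▒
··▒▒░▓▓▒▓
··≈░▓▒▒█≈

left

█████████
·········
··▒▒░█▒▒░
··▒░▒░▒▓▒
··▒▒@▓▒≈█
··░▓▓░≈█░
··░█░▒▒░▒
···▒▒░▓▓▒
···≈░▓▒▒█

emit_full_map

▒▒░█▒▒░·
▒░▒░▒▓▒·
▒▒@▓▒≈█·
░▓▓░≈█░·
░█░▒▒░▒▒
·▒▒░▓▓▒▓
·≈░▓▒▒█≈
·▒▒≈░▒░▒
··░▒≈▓▓≈

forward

█████████
█████████
··▒█≈░▒··
··▒▒░█▒▒░
··▒░@░▒▓▒
··▒▒▓▓▒≈█
··░▓▓░≈█░
··░█░▒▒░▒
···▒▒░▓▓▒

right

█████████
█████████
·▒█≈░▒▒··
·▒▒░█▒▒░·
·▒░▒@▒▓▒·
·▒▒▓▓▒≈█·
·░▓▓░≈█░·
·░█░▒▒░▒▒
··▒▒░▓▓▒▓

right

█████████
█████████
▒█≈░▒▒▓·█
▒▒░█▒▒░·█
▒░▒░@▓▒·█
▒▒▓▓▒≈█·█
░▓▓░≈█░·█
░█░▒▒░▒▒█
·▒▒░▓▓▒▓█

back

█████████
▒█≈░▒▒▓·█
▒▒░█▒▒░·█
▒░▒░▒▓▒·█
▒▒▓▓@≈█·█
░▓▓░≈█░·█
░█░▒▒░▒▒█
·▒▒░▓▓▒▓█
·≈░▓▒▒█≈█

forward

█████████
█████████
▒█≈░▒▒▓·█
▒▒░█▒▒░·█
▒░▒░@▓▒·█
▒▒▓▓▒≈█·█
░▓▓░≈█░·█
░█░▒▒░▒▒█
·▒▒░▓▓▒▓█

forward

█████████
█████████
█████████
▒█≈░▒▒▓·█
▒▒░█@▒░·█
▒░▒░▒▓▒·█
▒▒▓▓▒≈█·█
░▓▓░≈█░·█
░█░▒▒░▒▒█

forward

█████████
█████████
█████████
█████████
▒█≈░@▒▓·█
▒▒░█▒▒░·█
▒░▒░▒▓▒·█
▒▒▓▓▒≈█·█
░▓▓░≈█░·█

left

█████████
█████████
█████████
█████████
·▒█≈@▒▒▓·
·▒▒░█▒▒░·
·▒░▒░▒▓▒·
·▒▒▓▓▒≈█·
·░▓▓░≈█░·

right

█████████
█████████
█████████
█████████
▒█≈░@▒▓·█
▒▒░█▒▒░·█
▒░▒░▒▓▒·█
▒▒▓▓▒≈█·█
░▓▓░≈█░·█

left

█████████
█████████
█████████
█████████
·▒█≈@▒▒▓·
·▒▒░█▒▒░·
·▒░▒░▒▓▒·
·▒▒▓▓▒≈█·
·░▓▓░≈█░·


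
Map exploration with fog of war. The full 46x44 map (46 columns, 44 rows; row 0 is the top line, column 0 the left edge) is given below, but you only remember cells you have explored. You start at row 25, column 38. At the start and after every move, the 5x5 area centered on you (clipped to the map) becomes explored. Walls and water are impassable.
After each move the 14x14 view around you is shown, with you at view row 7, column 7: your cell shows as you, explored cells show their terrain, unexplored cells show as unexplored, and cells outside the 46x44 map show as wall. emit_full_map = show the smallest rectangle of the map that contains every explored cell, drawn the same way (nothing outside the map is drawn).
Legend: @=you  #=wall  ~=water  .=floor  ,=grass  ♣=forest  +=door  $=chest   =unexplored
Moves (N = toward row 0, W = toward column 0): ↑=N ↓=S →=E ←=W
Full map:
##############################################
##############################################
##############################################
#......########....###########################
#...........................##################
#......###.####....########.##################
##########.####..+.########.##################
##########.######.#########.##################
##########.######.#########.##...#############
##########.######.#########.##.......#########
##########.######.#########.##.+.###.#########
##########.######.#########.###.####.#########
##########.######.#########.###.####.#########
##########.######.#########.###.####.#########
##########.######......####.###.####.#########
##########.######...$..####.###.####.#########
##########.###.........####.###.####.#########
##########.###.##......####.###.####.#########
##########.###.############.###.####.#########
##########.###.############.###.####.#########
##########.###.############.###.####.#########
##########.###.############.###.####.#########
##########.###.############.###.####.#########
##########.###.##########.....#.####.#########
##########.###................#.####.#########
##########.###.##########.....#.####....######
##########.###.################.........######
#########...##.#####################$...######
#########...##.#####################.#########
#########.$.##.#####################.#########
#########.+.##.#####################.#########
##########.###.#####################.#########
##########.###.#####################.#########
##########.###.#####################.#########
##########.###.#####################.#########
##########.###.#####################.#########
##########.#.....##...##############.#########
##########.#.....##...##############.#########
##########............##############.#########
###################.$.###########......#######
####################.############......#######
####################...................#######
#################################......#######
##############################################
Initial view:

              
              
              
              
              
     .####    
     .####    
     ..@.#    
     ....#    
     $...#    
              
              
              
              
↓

              
              
              
              
     .####    
     .####    
     ....#    
     ..@.#    
     $...#    
     .####    
              
              
              
              

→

              
              
              
              
    .####     
    .#####    
    ....##    
    ...@##    
    $...##    
    .#####    
              
              
              
              

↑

              
              
              
              
              
    .#####    
    .#####    
    ...@##    
    ....##    
    $...##    
    .#####    
              
              
              

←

              
              
              
              
              
     .#####   
     .#####   
     ..@.##   
     ....##   
     $...##   
     .#####   
              
              
              

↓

              
              
              
              
     .#####   
     .#####   
     ....##   
     ..@.##   
     $...##   
     .#####   
              
              
              
              

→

              
              
              
              
    .#####    
    .#####    
    ....##    
    ...@##    
    $...##    
    .#####    
              
              
              
              

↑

              
              
              
              
              
    .#####    
    .#####    
    ...@##    
    ....##    
    $...##    
    .#####    
              
              
              

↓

              
              
              
              
    .#####    
    .#####    
    ....##    
    ...@##    
    $...##    
    .#####    
              
              
              
              


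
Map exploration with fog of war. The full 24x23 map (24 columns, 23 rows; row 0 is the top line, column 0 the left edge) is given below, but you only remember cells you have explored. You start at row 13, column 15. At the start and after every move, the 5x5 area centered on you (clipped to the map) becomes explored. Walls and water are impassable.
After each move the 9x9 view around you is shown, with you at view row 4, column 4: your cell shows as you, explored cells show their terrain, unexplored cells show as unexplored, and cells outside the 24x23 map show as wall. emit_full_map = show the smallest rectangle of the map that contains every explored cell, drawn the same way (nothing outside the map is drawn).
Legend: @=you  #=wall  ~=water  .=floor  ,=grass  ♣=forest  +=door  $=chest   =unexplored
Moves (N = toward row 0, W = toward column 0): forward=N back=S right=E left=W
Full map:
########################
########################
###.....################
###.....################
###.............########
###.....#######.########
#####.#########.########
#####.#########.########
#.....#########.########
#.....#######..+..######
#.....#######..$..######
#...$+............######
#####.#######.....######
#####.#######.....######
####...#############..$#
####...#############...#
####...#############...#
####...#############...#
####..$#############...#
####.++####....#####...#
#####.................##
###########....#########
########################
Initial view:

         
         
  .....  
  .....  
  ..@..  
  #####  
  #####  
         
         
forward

         
         
  ..$..  
  .....  
  ..@..  
  .....  
  #####  
  #####  
         

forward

         
         
  ..+..  
  ..$..  
  ..@..  
  .....  
  .....  
  #####  
  #####  

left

         
         
  #..+.. 
  #..$.. 
  ..@... 
  #..... 
  #..... 
   ##### 
   ##### 

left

         
         
  ##..+..
  ##..$..
  ..@....
  ##.....
  ##.....
    #####
    #####

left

         
         
  ###..+.
  ###..$.
  ..@....
  ###....
  ###....
     ####
     ####

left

         
         
  ####..+
  ####..$
  ..@....
  ####...
  ####...
      ###
      ###

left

         
         
  #####..
  #####..
  ..@....
  #####..
  #####..
       ##
       ##

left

         
         
  ######.
  ######.
  ..@....
  ######.
  ######.
        #
        #

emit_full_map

######..+..
######..$..
..@........
######.....
######.....
      #####
      #####

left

         
         
  #######
  #######
  ..@....
  #######
  #######
         
         

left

         
         
  .######
  .######
  +.@....
  .######
  .######
         
         

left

         
         
  ..#####
  ..#####
  $+@....
  #.#####
  #.#####
         
         

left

         
         
  ...####
  ...####
  .$@....
  ##.####
  ##.####
         
         

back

         
  ...####
  ...####
  .$+....
  ##@####
  ##.####
  #...#  
         
         

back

  ...####
  ...####
  .$+....
  ##.####
  ##@####
  #...#  
  #...#  
         
         

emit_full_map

...#######..+..
...#######..$..
.$+............
##.#######.....
##@#######.....
#...#     #####
#...#     #####

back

  ...####
  .$+....
  ##.####
  ##.####
  #.@.#  
  #...#  
  #...#  
         
         

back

  .$+....
  ##.####
  ##.####
  #...#  
  #.@.#  
  #...#  
  #...#  
         
         

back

  ##.####
  ##.####
  #...#  
  #...#  
  #.@.#  
  #...#  
  #..$#  
         
         

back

  ##.####
  #...#  
  #...#  
  #...#  
  #.@.#  
  #..$#  
  #.++#  
         
         

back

  #...#  
  #...#  
  #...#  
  #...#  
  #.@$#  
  #.++#  
  ##...  
         
         

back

  #...#  
  #...#  
  #...#  
  #..$#  
  #.@+#  
  ##...  
  #####  
         
#########

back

  #...#  
  #...#  
  #..$#  
  #.++#  
  ##@..  
  #####  
  #####  
#########
#########

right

 #...#   
 #...#   
 #..$##  
 #.++##  
 ##.@..  
 ######  
 ######  
#########
#########

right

#...#    
#...#    
#..$###  
#.++###  
##..@..  
#######  
#######  
#########
#########

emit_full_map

...#######..+..
...#######..$..
.$+............
##.#######.....
##.#######.....
#...#     #####
#...#     #####
#...#          
#...#          
#..$###        
#.++###        
##..@..        
#######        
#######        

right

...#     
...#     
..$####  
.++####  
#...@..  
#######  
#######  
#########
#########

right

..#      
..#      
.$#####  
++####.  
....@..  
######.  
#######  
#########
#########

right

.#       
.#       
$######  
+####..  
....@..  
#####..  
#######  
#########
#########

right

#        
#        
#######  
####...  
....@..  
####...  
#######  
#########
#########

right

         
         
#######  
###....  
....@..  
###....  
#######  
#########
#########

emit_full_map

...#######..+..
...#######..$..
.$+............
##.#######.....
##.#######.....
#...#     #####
#...#     #####
#...#          
#...#          
#..$########   
#.++####....   
##.......@..   
########....   
############   


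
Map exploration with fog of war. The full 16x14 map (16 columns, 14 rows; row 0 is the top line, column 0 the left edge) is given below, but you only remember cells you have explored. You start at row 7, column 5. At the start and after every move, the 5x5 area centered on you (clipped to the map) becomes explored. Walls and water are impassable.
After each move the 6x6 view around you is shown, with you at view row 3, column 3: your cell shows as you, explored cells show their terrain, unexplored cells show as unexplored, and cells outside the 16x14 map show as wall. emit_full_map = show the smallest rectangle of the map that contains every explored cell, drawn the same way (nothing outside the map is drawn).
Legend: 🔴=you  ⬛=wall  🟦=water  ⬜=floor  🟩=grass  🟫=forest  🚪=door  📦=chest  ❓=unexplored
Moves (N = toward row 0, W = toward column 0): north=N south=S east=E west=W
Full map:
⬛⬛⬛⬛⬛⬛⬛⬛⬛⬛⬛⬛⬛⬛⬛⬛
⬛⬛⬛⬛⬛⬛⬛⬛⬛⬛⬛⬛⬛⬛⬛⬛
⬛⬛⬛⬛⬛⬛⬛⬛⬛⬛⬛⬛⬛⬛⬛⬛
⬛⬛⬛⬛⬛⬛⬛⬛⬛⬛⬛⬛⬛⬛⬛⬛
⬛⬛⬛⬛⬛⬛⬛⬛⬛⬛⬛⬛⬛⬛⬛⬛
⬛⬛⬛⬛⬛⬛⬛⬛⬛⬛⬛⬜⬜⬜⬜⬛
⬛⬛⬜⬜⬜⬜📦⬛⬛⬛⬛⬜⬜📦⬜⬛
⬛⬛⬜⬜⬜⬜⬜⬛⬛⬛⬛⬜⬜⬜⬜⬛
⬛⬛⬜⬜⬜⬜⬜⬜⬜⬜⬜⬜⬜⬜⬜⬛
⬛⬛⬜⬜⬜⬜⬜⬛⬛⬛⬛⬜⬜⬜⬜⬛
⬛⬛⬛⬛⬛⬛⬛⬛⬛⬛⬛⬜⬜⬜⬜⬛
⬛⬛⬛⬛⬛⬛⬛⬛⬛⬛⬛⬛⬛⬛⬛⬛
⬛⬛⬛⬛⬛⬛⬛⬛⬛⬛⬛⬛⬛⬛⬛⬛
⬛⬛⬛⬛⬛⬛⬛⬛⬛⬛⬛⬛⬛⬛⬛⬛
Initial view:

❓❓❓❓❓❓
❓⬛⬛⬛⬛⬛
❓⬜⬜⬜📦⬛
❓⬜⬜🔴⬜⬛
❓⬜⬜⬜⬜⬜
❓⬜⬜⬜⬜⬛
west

❓❓❓❓❓❓
❓⬛⬛⬛⬛⬛
❓⬜⬜⬜⬜📦
❓⬜⬜🔴⬜⬜
❓⬜⬜⬜⬜⬜
❓⬜⬜⬜⬜⬜

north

❓❓❓❓❓❓
❓⬛⬛⬛⬛⬛
❓⬛⬛⬛⬛⬛
❓⬜⬜🔴⬜📦
❓⬜⬜⬜⬜⬜
❓⬜⬜⬜⬜⬜

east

❓❓❓❓❓❓
⬛⬛⬛⬛⬛⬛
⬛⬛⬛⬛⬛⬛
⬜⬜⬜🔴📦⬛
⬜⬜⬜⬜⬜⬛
⬜⬜⬜⬜⬜⬜

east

❓❓❓❓❓❓
⬛⬛⬛⬛⬛⬛
⬛⬛⬛⬛⬛⬛
⬜⬜⬜🔴⬛⬛
⬜⬜⬜⬜⬛⬛
⬜⬜⬜⬜⬜⬜

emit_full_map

⬛⬛⬛⬛⬛⬛⬛
⬛⬛⬛⬛⬛⬛⬛
⬜⬜⬜⬜🔴⬛⬛
⬜⬜⬜⬜⬜⬛⬛
⬜⬜⬜⬜⬜⬜⬜
⬜⬜⬜⬜⬜⬛❓

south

⬛⬛⬛⬛⬛⬛
⬛⬛⬛⬛⬛⬛
⬜⬜⬜📦⬛⬛
⬜⬜⬜🔴⬛⬛
⬜⬜⬜⬜⬜⬜
⬜⬜⬜⬜⬛⬛

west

⬛⬛⬛⬛⬛⬛
⬛⬛⬛⬛⬛⬛
⬜⬜⬜⬜📦⬛
⬜⬜⬜🔴⬜⬛
⬜⬜⬜⬜⬜⬜
⬜⬜⬜⬜⬜⬛

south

⬛⬛⬛⬛⬛⬛
⬜⬜⬜⬜📦⬛
⬜⬜⬜⬜⬜⬛
⬜⬜⬜🔴⬜⬜
⬜⬜⬜⬜⬜⬛
❓⬛⬛⬛⬛⬛

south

⬜⬜⬜⬜📦⬛
⬜⬜⬜⬜⬜⬛
⬜⬜⬜⬜⬜⬜
⬜⬜⬜🔴⬜⬛
❓⬛⬛⬛⬛⬛
❓⬛⬛⬛⬛⬛

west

❓⬜⬜⬜⬜📦
❓⬜⬜⬜⬜⬜
❓⬜⬜⬜⬜⬜
❓⬜⬜🔴⬜⬜
❓⬛⬛⬛⬛⬛
❓⬛⬛⬛⬛⬛

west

❓❓⬜⬜⬜⬜
❓⬛⬜⬜⬜⬜
❓⬛⬜⬜⬜⬜
❓⬛⬜🔴⬜⬜
❓⬛⬛⬛⬛⬛
❓⬛⬛⬛⬛⬛

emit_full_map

❓⬛⬛⬛⬛⬛⬛⬛
❓⬛⬛⬛⬛⬛⬛⬛
❓⬜⬜⬜⬜📦⬛⬛
⬛⬜⬜⬜⬜⬜⬛⬛
⬛⬜⬜⬜⬜⬜⬜⬜
⬛⬜🔴⬜⬜⬜⬛⬛
⬛⬛⬛⬛⬛⬛⬛❓
⬛⬛⬛⬛⬛⬛⬛❓

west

⬛❓❓⬜⬜⬜
⬛⬛⬛⬜⬜⬜
⬛⬛⬛⬜⬜⬜
⬛⬛⬛🔴⬜⬜
⬛⬛⬛⬛⬛⬛
⬛⬛⬛⬛⬛⬛

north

⬛❓❓⬛⬛⬛
⬛⬛⬛⬜⬜⬜
⬛⬛⬛⬜⬜⬜
⬛⬛⬛🔴⬜⬜
⬛⬛⬛⬜⬜⬜
⬛⬛⬛⬛⬛⬛

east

❓❓⬛⬛⬛⬛
⬛⬛⬜⬜⬜⬜
⬛⬛⬜⬜⬜⬜
⬛⬛⬜🔴⬜⬜
⬛⬛⬜⬜⬜⬜
⬛⬛⬛⬛⬛⬛

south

⬛⬛⬜⬜⬜⬜
⬛⬛⬜⬜⬜⬜
⬛⬛⬜⬜⬜⬜
⬛⬛⬜🔴⬜⬜
⬛⬛⬛⬛⬛⬛
⬛⬛⬛⬛⬛⬛

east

⬛⬜⬜⬜⬜📦
⬛⬜⬜⬜⬜⬜
⬛⬜⬜⬜⬜⬜
⬛⬜⬜🔴⬜⬜
⬛⬛⬛⬛⬛⬛
⬛⬛⬛⬛⬛⬛

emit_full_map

❓❓⬛⬛⬛⬛⬛⬛⬛
❓❓⬛⬛⬛⬛⬛⬛⬛
⬛⬛⬜⬜⬜⬜📦⬛⬛
⬛⬛⬜⬜⬜⬜⬜⬛⬛
⬛⬛⬜⬜⬜⬜⬜⬜⬜
⬛⬛⬜⬜🔴⬜⬜⬛⬛
⬛⬛⬛⬛⬛⬛⬛⬛❓
⬛⬛⬛⬛⬛⬛⬛⬛❓

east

⬜⬜⬜⬜📦⬛
⬜⬜⬜⬜⬜⬛
⬜⬜⬜⬜⬜⬜
⬜⬜⬜🔴⬜⬛
⬛⬛⬛⬛⬛⬛
⬛⬛⬛⬛⬛⬛

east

⬜⬜⬜📦⬛⬛
⬜⬜⬜⬜⬛⬛
⬜⬜⬜⬜⬜⬜
⬜⬜⬜🔴⬛⬛
⬛⬛⬛⬛⬛⬛
⬛⬛⬛⬛⬛⬛

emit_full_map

❓❓⬛⬛⬛⬛⬛⬛⬛
❓❓⬛⬛⬛⬛⬛⬛⬛
⬛⬛⬜⬜⬜⬜📦⬛⬛
⬛⬛⬜⬜⬜⬜⬜⬛⬛
⬛⬛⬜⬜⬜⬜⬜⬜⬜
⬛⬛⬜⬜⬜⬜🔴⬛⬛
⬛⬛⬛⬛⬛⬛⬛⬛⬛
⬛⬛⬛⬛⬛⬛⬛⬛⬛


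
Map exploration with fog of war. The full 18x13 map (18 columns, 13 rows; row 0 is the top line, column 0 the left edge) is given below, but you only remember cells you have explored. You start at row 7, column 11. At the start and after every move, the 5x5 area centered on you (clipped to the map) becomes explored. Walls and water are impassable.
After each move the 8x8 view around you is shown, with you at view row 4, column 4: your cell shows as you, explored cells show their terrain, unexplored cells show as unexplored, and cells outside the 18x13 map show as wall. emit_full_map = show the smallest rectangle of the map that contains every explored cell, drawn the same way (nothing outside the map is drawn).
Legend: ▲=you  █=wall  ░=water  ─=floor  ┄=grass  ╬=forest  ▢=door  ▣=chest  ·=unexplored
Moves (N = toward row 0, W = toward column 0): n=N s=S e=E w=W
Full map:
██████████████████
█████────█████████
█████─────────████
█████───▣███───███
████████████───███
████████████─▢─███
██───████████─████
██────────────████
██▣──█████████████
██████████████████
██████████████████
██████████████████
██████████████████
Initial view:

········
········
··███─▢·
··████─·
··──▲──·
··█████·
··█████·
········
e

········
········
·███─▢─·
·████─█·
·───▲─█·
·██████·
·██████·
········

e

········
········
███─▢─█·
████─██·
────▲██·
███████·
███████·
········

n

········
········
··█───█·
███─▢─█·
████▲██·
─────██·
███████·
███████·

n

········
········
··█───█·
··█───█·
███─▲─█·
████─██·
─────██·
███████·

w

········
········
··██───█
··██───█
·███▲▢─█
·████─██
·─────██
·███████

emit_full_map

·██───█
·██───█
███▲▢─█
████─██
─────██
███████
███████

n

········
········
··────█·
··██───█
··██▲──█
·███─▢─█
·████─██
·─────██

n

████████
········
··█████·
··────█·
··██▲──█
··██───█
·███─▢─█
·████─██

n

████████
████████
··█████·
··█████·
··──▲─█·
··██───█
··██───█
·███─▢─█

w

████████
████████
··██████
··██████
··──▲──█
··███───
··███───
··███─▢─

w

████████
████████
··██████
··─█████
··──▲───
··▣███──
··████──
···███─▢

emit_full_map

███████·
─██████·
──▲───█·
▣███───█
████───█
·███─▢─█
·████─██
·─────██
·███████
·███████


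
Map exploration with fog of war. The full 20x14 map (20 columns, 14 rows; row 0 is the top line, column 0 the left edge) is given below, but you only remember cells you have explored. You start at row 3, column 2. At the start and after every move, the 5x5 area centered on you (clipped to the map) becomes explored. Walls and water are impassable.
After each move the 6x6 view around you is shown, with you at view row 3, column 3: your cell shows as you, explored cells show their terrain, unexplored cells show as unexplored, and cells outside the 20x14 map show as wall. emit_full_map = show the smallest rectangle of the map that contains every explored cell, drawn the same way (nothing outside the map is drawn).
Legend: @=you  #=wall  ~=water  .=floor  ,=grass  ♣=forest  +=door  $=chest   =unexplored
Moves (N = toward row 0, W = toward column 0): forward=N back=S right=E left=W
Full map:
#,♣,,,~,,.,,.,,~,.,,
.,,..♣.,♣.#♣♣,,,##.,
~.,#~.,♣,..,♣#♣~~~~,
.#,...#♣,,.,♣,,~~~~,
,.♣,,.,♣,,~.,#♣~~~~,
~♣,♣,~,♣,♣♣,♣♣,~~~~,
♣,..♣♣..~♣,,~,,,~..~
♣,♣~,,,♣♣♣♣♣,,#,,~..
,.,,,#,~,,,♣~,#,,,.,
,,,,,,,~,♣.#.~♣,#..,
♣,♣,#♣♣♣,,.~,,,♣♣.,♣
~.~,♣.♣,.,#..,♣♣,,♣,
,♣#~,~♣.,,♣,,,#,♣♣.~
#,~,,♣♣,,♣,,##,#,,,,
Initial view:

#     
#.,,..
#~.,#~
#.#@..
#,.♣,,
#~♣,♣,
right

      
.,,..♣
~.,#~.
.#,@..
,.♣,,.
~♣,♣,~

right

      
,,..♣.
.,#~.,
#,.@.#
.♣,,.,
♣,♣,~,

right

      
,..♣.,
,#~.,♣
,..@#♣
♣,,.,♣
,♣,~,♣

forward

######
 ,,,~,
,..♣.,
,#~@,♣
,...#♣
♣,,.,♣

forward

######
######
 ,,,~,
,..@.,
,#~.,♣
,...#♣

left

######
######
 ♣,,,~
,,.@♣.
.,#~.,
#,...#

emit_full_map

  ♣,,,~,
.,,.@♣.,
~.,#~.,♣
.#,...#♣
,.♣,,.,♣
~♣,♣,~,♣

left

######
######
 ,♣,,,
.,,@.♣
~.,#~.
.#,...

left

######
######
##,♣,,
#.,@..
#~.,#~
#.#,..

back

######
##,♣,,
#.,,..
#~.@#~
#.#,..
#,.♣,,

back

##,♣,,
#.,,..
#~.,#~
#.#@..
#,.♣,,
#~♣,♣,

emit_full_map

#,♣,,,~,
.,,..♣.,
~.,#~.,♣
.#@...#♣
,.♣,,.,♣
~♣,♣,~,♣

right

#,♣,,,
.,,..♣
~.,#~.
.#,@..
,.♣,,.
~♣,♣,~

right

,♣,,,~
,,..♣.
.,#~.,
#,.@.#
.♣,,.,
♣,♣,~,

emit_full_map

#,♣,,,~,
.,,..♣.,
~.,#~.,♣
.#,.@.#♣
,.♣,,.,♣
~♣,♣,~,♣


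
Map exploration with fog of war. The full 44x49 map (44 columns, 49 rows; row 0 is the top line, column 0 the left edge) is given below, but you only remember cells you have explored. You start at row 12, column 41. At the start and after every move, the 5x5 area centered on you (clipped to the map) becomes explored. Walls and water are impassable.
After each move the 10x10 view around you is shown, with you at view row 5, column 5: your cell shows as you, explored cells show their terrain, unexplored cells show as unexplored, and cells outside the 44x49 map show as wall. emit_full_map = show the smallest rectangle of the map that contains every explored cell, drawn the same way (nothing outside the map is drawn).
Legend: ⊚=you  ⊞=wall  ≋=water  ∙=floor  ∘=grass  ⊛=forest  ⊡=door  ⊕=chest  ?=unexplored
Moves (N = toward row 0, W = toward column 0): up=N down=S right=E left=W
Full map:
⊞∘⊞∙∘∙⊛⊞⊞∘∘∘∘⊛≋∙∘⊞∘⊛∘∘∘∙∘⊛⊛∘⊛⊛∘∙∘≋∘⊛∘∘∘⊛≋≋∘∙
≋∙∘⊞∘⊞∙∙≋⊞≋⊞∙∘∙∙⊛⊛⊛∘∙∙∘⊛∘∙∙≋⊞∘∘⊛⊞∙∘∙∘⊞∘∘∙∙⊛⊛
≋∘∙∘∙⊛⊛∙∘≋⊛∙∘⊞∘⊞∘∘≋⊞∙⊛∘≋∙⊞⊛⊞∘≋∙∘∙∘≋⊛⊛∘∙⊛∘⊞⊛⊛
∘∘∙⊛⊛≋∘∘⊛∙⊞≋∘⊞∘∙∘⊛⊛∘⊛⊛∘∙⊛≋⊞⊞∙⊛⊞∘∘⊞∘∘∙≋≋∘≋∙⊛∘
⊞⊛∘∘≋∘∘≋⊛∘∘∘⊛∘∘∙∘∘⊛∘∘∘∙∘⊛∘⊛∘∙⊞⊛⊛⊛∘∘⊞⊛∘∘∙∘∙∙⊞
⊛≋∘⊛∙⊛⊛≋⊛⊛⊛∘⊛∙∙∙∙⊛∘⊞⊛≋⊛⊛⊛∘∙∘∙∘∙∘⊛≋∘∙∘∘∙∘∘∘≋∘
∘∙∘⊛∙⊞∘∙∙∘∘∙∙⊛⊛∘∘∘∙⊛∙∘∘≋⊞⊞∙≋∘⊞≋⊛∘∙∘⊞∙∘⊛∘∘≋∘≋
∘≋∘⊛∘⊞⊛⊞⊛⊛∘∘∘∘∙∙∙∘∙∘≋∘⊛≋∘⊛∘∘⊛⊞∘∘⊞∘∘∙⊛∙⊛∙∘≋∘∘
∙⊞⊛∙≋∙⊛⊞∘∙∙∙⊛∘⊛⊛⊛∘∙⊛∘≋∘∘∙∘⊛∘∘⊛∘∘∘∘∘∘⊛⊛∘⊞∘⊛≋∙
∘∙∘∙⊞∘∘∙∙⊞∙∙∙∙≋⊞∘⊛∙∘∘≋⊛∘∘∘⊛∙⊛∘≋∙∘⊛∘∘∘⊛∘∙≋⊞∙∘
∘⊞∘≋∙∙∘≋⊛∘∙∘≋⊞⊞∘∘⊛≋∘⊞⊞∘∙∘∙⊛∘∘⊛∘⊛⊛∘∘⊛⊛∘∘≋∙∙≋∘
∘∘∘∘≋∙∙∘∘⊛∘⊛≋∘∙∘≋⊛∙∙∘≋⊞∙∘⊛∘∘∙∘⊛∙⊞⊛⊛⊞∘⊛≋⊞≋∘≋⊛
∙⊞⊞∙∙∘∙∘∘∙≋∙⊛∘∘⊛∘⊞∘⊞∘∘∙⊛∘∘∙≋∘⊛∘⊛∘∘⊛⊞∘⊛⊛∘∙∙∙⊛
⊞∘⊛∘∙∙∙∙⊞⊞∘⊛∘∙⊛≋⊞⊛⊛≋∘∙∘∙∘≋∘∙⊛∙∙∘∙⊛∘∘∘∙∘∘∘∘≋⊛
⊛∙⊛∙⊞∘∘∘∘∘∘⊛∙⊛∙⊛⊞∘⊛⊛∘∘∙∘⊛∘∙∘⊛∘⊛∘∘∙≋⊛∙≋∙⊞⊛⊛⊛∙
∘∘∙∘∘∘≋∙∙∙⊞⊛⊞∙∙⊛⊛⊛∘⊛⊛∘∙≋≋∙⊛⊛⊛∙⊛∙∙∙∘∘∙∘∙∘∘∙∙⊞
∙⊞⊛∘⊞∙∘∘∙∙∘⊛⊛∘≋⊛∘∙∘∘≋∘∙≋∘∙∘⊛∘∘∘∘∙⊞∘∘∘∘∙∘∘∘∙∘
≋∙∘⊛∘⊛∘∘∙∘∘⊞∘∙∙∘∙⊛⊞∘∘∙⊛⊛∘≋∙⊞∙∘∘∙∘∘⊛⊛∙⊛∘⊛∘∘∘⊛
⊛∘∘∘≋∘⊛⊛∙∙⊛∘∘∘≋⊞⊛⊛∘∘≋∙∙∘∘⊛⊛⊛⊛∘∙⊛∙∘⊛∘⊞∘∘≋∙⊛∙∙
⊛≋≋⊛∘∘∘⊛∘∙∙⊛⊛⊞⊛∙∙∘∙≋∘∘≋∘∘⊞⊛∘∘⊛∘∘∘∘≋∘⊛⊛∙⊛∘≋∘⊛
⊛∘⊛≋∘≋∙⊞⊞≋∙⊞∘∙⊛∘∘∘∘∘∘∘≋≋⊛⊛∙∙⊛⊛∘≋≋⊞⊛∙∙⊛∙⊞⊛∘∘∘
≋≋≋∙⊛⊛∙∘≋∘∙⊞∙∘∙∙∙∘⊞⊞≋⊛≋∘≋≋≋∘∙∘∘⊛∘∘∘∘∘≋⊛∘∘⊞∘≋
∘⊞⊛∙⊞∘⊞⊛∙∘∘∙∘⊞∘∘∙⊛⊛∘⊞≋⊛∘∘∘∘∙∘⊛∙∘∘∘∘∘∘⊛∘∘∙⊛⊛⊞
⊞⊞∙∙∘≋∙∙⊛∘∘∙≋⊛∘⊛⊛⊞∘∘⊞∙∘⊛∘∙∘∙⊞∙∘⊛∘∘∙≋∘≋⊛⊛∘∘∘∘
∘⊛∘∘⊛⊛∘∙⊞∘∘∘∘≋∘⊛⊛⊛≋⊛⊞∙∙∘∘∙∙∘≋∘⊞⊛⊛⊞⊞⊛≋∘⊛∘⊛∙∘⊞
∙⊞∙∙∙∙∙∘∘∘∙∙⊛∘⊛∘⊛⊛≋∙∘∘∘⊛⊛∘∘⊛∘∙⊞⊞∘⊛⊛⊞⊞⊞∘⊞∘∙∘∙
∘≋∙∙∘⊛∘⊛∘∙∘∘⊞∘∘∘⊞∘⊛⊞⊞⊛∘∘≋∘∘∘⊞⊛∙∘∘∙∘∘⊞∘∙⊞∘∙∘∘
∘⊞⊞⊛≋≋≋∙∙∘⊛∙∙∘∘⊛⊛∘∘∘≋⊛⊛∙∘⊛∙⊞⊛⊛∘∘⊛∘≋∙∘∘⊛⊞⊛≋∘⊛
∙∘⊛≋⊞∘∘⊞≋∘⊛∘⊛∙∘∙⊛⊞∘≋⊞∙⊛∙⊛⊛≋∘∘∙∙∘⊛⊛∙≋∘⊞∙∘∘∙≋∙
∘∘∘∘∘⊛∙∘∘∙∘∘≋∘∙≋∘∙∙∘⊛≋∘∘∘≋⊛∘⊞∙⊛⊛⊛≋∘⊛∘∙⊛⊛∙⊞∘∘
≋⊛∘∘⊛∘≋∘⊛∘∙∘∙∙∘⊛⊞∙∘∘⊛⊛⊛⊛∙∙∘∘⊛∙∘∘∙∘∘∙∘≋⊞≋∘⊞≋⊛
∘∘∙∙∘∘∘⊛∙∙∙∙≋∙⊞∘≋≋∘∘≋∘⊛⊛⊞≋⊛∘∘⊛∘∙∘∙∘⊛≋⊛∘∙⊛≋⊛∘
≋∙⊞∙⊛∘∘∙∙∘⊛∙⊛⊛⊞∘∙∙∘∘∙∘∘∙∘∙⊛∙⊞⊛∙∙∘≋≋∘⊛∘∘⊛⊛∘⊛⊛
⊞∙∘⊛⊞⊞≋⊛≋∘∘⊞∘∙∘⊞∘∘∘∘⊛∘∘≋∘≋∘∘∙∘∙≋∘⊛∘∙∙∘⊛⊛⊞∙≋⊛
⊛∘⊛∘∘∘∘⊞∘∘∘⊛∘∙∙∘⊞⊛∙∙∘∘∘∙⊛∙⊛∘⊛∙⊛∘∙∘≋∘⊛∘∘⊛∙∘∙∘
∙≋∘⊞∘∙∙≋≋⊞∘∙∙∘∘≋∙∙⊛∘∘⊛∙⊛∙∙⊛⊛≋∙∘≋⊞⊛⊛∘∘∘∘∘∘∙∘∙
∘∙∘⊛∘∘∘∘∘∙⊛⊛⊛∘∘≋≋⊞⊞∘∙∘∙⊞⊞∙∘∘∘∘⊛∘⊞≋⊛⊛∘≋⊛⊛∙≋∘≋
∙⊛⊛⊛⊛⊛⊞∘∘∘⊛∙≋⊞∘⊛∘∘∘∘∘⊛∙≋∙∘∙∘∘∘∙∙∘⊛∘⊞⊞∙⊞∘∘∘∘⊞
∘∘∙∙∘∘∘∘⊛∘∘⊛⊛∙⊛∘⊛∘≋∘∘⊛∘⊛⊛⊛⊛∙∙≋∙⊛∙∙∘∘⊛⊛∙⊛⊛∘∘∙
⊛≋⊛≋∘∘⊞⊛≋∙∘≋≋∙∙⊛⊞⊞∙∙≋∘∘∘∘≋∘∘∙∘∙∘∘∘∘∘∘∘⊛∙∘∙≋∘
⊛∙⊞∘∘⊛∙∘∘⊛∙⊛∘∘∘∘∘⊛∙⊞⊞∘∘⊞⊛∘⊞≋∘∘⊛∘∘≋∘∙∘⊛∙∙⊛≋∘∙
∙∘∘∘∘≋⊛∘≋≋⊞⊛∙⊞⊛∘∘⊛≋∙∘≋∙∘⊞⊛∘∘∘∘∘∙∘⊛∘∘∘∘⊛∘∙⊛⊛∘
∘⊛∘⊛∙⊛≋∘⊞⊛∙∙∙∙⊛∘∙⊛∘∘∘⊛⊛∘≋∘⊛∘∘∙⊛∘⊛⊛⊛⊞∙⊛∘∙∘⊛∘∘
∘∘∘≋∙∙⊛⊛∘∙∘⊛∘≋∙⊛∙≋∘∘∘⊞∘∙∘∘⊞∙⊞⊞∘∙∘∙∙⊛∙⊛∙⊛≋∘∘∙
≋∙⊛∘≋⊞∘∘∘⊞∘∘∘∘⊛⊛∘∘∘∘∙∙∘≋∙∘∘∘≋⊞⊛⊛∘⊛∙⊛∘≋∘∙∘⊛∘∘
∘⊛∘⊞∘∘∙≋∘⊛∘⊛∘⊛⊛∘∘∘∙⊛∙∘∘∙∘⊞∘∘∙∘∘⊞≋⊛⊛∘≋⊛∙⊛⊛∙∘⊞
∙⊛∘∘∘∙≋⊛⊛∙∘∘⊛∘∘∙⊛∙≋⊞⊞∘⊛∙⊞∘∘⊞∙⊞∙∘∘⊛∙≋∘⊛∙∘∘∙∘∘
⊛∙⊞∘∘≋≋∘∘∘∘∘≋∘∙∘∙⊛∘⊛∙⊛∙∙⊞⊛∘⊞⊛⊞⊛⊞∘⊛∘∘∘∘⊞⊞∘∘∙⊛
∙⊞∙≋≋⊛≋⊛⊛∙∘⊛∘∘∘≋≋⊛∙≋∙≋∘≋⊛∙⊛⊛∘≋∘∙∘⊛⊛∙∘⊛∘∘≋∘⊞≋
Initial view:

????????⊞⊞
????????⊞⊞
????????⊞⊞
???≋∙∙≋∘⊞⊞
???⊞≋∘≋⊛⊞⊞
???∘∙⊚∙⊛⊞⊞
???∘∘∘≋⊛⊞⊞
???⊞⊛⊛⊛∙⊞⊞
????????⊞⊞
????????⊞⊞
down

????????⊞⊞
????????⊞⊞
???≋∙∙≋∘⊞⊞
???⊞≋∘≋⊛⊞⊞
???∘∙∙∙⊛⊞⊞
???∘∘⊚≋⊛⊞⊞
???⊞⊛⊛⊛∙⊞⊞
???∘∘∙∙⊞⊞⊞
????????⊞⊞
????????⊞⊞

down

????????⊞⊞
???≋∙∙≋∘⊞⊞
???⊞≋∘≋⊛⊞⊞
???∘∙∙∙⊛⊞⊞
???∘∘∘≋⊛⊞⊞
???⊞⊛⊚⊛∙⊞⊞
???∘∘∙∙⊞⊞⊞
???∘∘∘∙∘⊞⊞
????????⊞⊞
????????⊞⊞

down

???≋∙∙≋∘⊞⊞
???⊞≋∘≋⊛⊞⊞
???∘∙∙∙⊛⊞⊞
???∘∘∘≋⊛⊞⊞
???⊞⊛⊛⊛∙⊞⊞
???∘∘⊚∙⊞⊞⊞
???∘∘∘∙∘⊞⊞
???⊛∘∘∘⊛⊞⊞
????????⊞⊞
????????⊞⊞

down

???⊞≋∘≋⊛⊞⊞
???∘∙∙∙⊛⊞⊞
???∘∘∘≋⊛⊞⊞
???⊞⊛⊛⊛∙⊞⊞
???∘∘∙∙⊞⊞⊞
???∘∘⊚∙∘⊞⊞
???⊛∘∘∘⊛⊞⊞
???≋∙⊛∙∙⊞⊞
????????⊞⊞
????????⊞⊞

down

???∘∙∙∙⊛⊞⊞
???∘∘∘≋⊛⊞⊞
???⊞⊛⊛⊛∙⊞⊞
???∘∘∙∙⊞⊞⊞
???∘∘∘∙∘⊞⊞
???⊛∘⊚∘⊛⊞⊞
???≋∙⊛∙∙⊞⊞
???⊛∘≋∘⊛⊞⊞
????????⊞⊞
????????⊞⊞

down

???∘∘∘≋⊛⊞⊞
???⊞⊛⊛⊛∙⊞⊞
???∘∘∙∙⊞⊞⊞
???∘∘∘∙∘⊞⊞
???⊛∘∘∘⊛⊞⊞
???≋∙⊚∙∙⊞⊞
???⊛∘≋∘⊛⊞⊞
???⊞⊛∘∘∘⊞⊞
????????⊞⊞
????????⊞⊞

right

??∘∘∘≋⊛⊞⊞⊞
??⊞⊛⊛⊛∙⊞⊞⊞
??∘∘∙∙⊞⊞⊞⊞
??∘∘∘∙∘⊞⊞⊞
??⊛∘∘∘⊛⊞⊞⊞
??≋∙⊛⊚∙⊞⊞⊞
??⊛∘≋∘⊛⊞⊞⊞
??⊞⊛∘∘∘⊞⊞⊞
???????⊞⊞⊞
???????⊞⊞⊞

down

??⊞⊛⊛⊛∙⊞⊞⊞
??∘∘∙∙⊞⊞⊞⊞
??∘∘∘∙∘⊞⊞⊞
??⊛∘∘∘⊛⊞⊞⊞
??≋∙⊛∙∙⊞⊞⊞
??⊛∘≋⊚⊛⊞⊞⊞
??⊞⊛∘∘∘⊞⊞⊞
???∘⊞∘≋⊞⊞⊞
???????⊞⊞⊞
???????⊞⊞⊞

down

??∘∘∙∙⊞⊞⊞⊞
??∘∘∘∙∘⊞⊞⊞
??⊛∘∘∘⊛⊞⊞⊞
??≋∙⊛∙∙⊞⊞⊞
??⊛∘≋∘⊛⊞⊞⊞
??⊞⊛∘⊚∘⊞⊞⊞
???∘⊞∘≋⊞⊞⊞
???∙⊛⊛⊞⊞⊞⊞
???????⊞⊞⊞
???????⊞⊞⊞

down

??∘∘∘∙∘⊞⊞⊞
??⊛∘∘∘⊛⊞⊞⊞
??≋∙⊛∙∙⊞⊞⊞
??⊛∘≋∘⊛⊞⊞⊞
??⊞⊛∘∘∘⊞⊞⊞
???∘⊞⊚≋⊞⊞⊞
???∙⊛⊛⊞⊞⊞⊞
???∘∘∘∘⊞⊞⊞
???????⊞⊞⊞
???????⊞⊞⊞

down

??⊛∘∘∘⊛⊞⊞⊞
??≋∙⊛∙∙⊞⊞⊞
??⊛∘≋∘⊛⊞⊞⊞
??⊞⊛∘∘∘⊞⊞⊞
???∘⊞∘≋⊞⊞⊞
???∙⊛⊚⊞⊞⊞⊞
???∘∘∘∘⊞⊞⊞
???⊛∙∘⊞⊞⊞⊞
???????⊞⊞⊞
???????⊞⊞⊞

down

??≋∙⊛∙∙⊞⊞⊞
??⊛∘≋∘⊛⊞⊞⊞
??⊞⊛∘∘∘⊞⊞⊞
???∘⊞∘≋⊞⊞⊞
???∙⊛⊛⊞⊞⊞⊞
???∘∘⊚∘⊞⊞⊞
???⊛∙∘⊞⊞⊞⊞
???∘∙∘∙⊞⊞⊞
???????⊞⊞⊞
???????⊞⊞⊞

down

??⊛∘≋∘⊛⊞⊞⊞
??⊞⊛∘∘∘⊞⊞⊞
???∘⊞∘≋⊞⊞⊞
???∙⊛⊛⊞⊞⊞⊞
???∘∘∘∘⊞⊞⊞
???⊛∙⊚⊞⊞⊞⊞
???∘∙∘∙⊞⊞⊞
???∘∙∘∘⊞⊞⊞
???????⊞⊞⊞
???????⊞⊞⊞

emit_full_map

≋∙∙≋∘
⊞≋∘≋⊛
∘∙∙∙⊛
∘∘∘≋⊛
⊞⊛⊛⊛∙
∘∘∙∙⊞
∘∘∘∙∘
⊛∘∘∘⊛
≋∙⊛∙∙
⊛∘≋∘⊛
⊞⊛∘∘∘
?∘⊞∘≋
?∙⊛⊛⊞
?∘∘∘∘
?⊛∙⊚⊞
?∘∙∘∙
?∘∙∘∘

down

??⊞⊛∘∘∘⊞⊞⊞
???∘⊞∘≋⊞⊞⊞
???∙⊛⊛⊞⊞⊞⊞
???∘∘∘∘⊞⊞⊞
???⊛∙∘⊞⊞⊞⊞
???∘∙⊚∙⊞⊞⊞
???∘∙∘∘⊞⊞⊞
???⊛≋∘⊛⊞⊞⊞
???????⊞⊞⊞
???????⊞⊞⊞

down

???∘⊞∘≋⊞⊞⊞
???∙⊛⊛⊞⊞⊞⊞
???∘∘∘∘⊞⊞⊞
???⊛∙∘⊞⊞⊞⊞
???∘∙∘∙⊞⊞⊞
???∘∙⊚∘⊞⊞⊞
???⊛≋∘⊛⊞⊞⊞
???∘∙≋∙⊞⊞⊞
???????⊞⊞⊞
???????⊞⊞⊞

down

???∙⊛⊛⊞⊞⊞⊞
???∘∘∘∘⊞⊞⊞
???⊛∙∘⊞⊞⊞⊞
???∘∙∘∙⊞⊞⊞
???∘∙∘∘⊞⊞⊞
???⊛≋⊚⊛⊞⊞⊞
???∘∙≋∙⊞⊞⊞
???∙⊞∘∘⊞⊞⊞
???????⊞⊞⊞
???????⊞⊞⊞

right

??∙⊛⊛⊞⊞⊞⊞⊞
??∘∘∘∘⊞⊞⊞⊞
??⊛∙∘⊞⊞⊞⊞⊞
??∘∙∘∙⊞⊞⊞⊞
??∘∙∘∘⊞⊞⊞⊞
??⊛≋∘⊚⊞⊞⊞⊞
??∘∙≋∙⊞⊞⊞⊞
??∙⊞∘∘⊞⊞⊞⊞
??????⊞⊞⊞⊞
??????⊞⊞⊞⊞

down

??∘∘∘∘⊞⊞⊞⊞
??⊛∙∘⊞⊞⊞⊞⊞
??∘∙∘∙⊞⊞⊞⊞
??∘∙∘∘⊞⊞⊞⊞
??⊛≋∘⊛⊞⊞⊞⊞
??∘∙≋⊚⊞⊞⊞⊞
??∙⊞∘∘⊞⊞⊞⊞
???⊞≋⊛⊞⊞⊞⊞
??????⊞⊞⊞⊞
??????⊞⊞⊞⊞

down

??⊛∙∘⊞⊞⊞⊞⊞
??∘∙∘∙⊞⊞⊞⊞
??∘∙∘∘⊞⊞⊞⊞
??⊛≋∘⊛⊞⊞⊞⊞
??∘∙≋∙⊞⊞⊞⊞
??∙⊞∘⊚⊞⊞⊞⊞
???⊞≋⊛⊞⊞⊞⊞
???≋⊛∘⊞⊞⊞⊞
??????⊞⊞⊞⊞
??????⊞⊞⊞⊞

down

??∘∙∘∙⊞⊞⊞⊞
??∘∙∘∘⊞⊞⊞⊞
??⊛≋∘⊛⊞⊞⊞⊞
??∘∙≋∙⊞⊞⊞⊞
??∙⊞∘∘⊞⊞⊞⊞
???⊞≋⊚⊞⊞⊞⊞
???≋⊛∘⊞⊞⊞⊞
???∘⊛⊛⊞⊞⊞⊞
??????⊞⊞⊞⊞
??????⊞⊞⊞⊞

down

??∘∙∘∘⊞⊞⊞⊞
??⊛≋∘⊛⊞⊞⊞⊞
??∘∙≋∙⊞⊞⊞⊞
??∙⊞∘∘⊞⊞⊞⊞
???⊞≋⊛⊞⊞⊞⊞
???≋⊛⊚⊞⊞⊞⊞
???∘⊛⊛⊞⊞⊞⊞
???∙≋⊛⊞⊞⊞⊞
??????⊞⊞⊞⊞
??????⊞⊞⊞⊞

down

??⊛≋∘⊛⊞⊞⊞⊞
??∘∙≋∙⊞⊞⊞⊞
??∙⊞∘∘⊞⊞⊞⊞
???⊞≋⊛⊞⊞⊞⊞
???≋⊛∘⊞⊞⊞⊞
???∘⊛⊚⊞⊞⊞⊞
???∙≋⊛⊞⊞⊞⊞
???∘∙∘⊞⊞⊞⊞
??????⊞⊞⊞⊞
??????⊞⊞⊞⊞

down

??∘∙≋∙⊞⊞⊞⊞
??∙⊞∘∘⊞⊞⊞⊞
???⊞≋⊛⊞⊞⊞⊞
???≋⊛∘⊞⊞⊞⊞
???∘⊛⊛⊞⊞⊞⊞
???∙≋⊚⊞⊞⊞⊞
???∘∙∘⊞⊞⊞⊞
???∙∘∙⊞⊞⊞⊞
??????⊞⊞⊞⊞
??????⊞⊞⊞⊞

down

??∙⊞∘∘⊞⊞⊞⊞
???⊞≋⊛⊞⊞⊞⊞
???≋⊛∘⊞⊞⊞⊞
???∘⊛⊛⊞⊞⊞⊞
???∙≋⊛⊞⊞⊞⊞
???∘∙⊚⊞⊞⊞⊞
???∙∘∙⊞⊞⊞⊞
???≋∘≋⊞⊞⊞⊞
??????⊞⊞⊞⊞
??????⊞⊞⊞⊞

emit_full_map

≋∙∙≋∘
⊞≋∘≋⊛
∘∙∙∙⊛
∘∘∘≋⊛
⊞⊛⊛⊛∙
∘∘∙∙⊞
∘∘∘∙∘
⊛∘∘∘⊛
≋∙⊛∙∙
⊛∘≋∘⊛
⊞⊛∘∘∘
?∘⊞∘≋
?∙⊛⊛⊞
?∘∘∘∘
?⊛∙∘⊞
?∘∙∘∙
?∘∙∘∘
?⊛≋∘⊛
?∘∙≋∙
?∙⊞∘∘
??⊞≋⊛
??≋⊛∘
??∘⊛⊛
??∙≋⊛
??∘∙⊚
??∙∘∙
??≋∘≋

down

???⊞≋⊛⊞⊞⊞⊞
???≋⊛∘⊞⊞⊞⊞
???∘⊛⊛⊞⊞⊞⊞
???∙≋⊛⊞⊞⊞⊞
???∘∙∘⊞⊞⊞⊞
???∙∘⊚⊞⊞⊞⊞
???≋∘≋⊞⊞⊞⊞
???∘∘⊞⊞⊞⊞⊞
??????⊞⊞⊞⊞
??????⊞⊞⊞⊞

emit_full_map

≋∙∙≋∘
⊞≋∘≋⊛
∘∙∙∙⊛
∘∘∘≋⊛
⊞⊛⊛⊛∙
∘∘∙∙⊞
∘∘∘∙∘
⊛∘∘∘⊛
≋∙⊛∙∙
⊛∘≋∘⊛
⊞⊛∘∘∘
?∘⊞∘≋
?∙⊛⊛⊞
?∘∘∘∘
?⊛∙∘⊞
?∘∙∘∙
?∘∙∘∘
?⊛≋∘⊛
?∘∙≋∙
?∙⊞∘∘
??⊞≋⊛
??≋⊛∘
??∘⊛⊛
??∙≋⊛
??∘∙∘
??∙∘⊚
??≋∘≋
??∘∘⊞
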